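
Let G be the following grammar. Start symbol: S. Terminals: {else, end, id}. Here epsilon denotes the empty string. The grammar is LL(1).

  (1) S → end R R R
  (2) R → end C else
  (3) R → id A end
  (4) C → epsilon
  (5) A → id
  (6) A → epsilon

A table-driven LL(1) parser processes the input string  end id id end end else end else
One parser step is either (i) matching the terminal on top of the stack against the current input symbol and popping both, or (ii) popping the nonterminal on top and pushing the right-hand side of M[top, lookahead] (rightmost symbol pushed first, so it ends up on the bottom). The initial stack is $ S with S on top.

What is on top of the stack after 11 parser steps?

R

      Stack           Input                              Action
   1  $ S             end id id end end else end else $  expand S → end R R R
   2  $ R R R end     end id id end end else end else $  match end
   3  $ R R R         id id end end else end else $      expand R → id A end
   4  $ R R end A id  id id end end else end else $      match id
   5  $ R R end A     id end end else end else $         expand A → id
   6  $ R R end id    id end end else end else $         match id
   7  $ R R end       end end else end else $            match end
   8  $ R R           end else end else $                expand R → end C else
   9  $ R else C end  end else end else $                match end
  10  $ R else C      else end else $                    expand C → epsilon
  11  $ R else        else end else $                    match else
Stack after step 11: $ R (top = R).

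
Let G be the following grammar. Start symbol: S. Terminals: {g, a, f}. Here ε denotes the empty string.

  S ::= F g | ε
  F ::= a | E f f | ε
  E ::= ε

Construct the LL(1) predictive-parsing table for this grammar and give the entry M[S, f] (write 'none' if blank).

FIRST(E): from E::=ε we get {ε}. So FIRST(E) = {ε}.
FIRST(F): from F::=a we get {a}; from F::=E f f we get {f}; from F::=ε we get {ε}. So FIRST(F) = {ε, a, f}.
FIRST(S): from S::=F g we get {a, f, g}; from S::=ε we get {ε}. So FIRST(S) = {ε, a, f, g}.
FOLLOW(S) includes $ since S is the start symbol.
FOLLOW(S): S appears on no right-hand side. Thus FOLLOW(S) = {$}.
For S ::= F g: FIRST(F g) = {a, f, g}, so it goes in M[S, t] for t ∈ {a, f, g}.
For S ::= ε: FIRST(ε) = {ε}, so it goes in M[S, t] for t ∈ {}; since ε ∈ FIRST, also for every t ∈ FOLLOW(S) = {$}.

S ::= F g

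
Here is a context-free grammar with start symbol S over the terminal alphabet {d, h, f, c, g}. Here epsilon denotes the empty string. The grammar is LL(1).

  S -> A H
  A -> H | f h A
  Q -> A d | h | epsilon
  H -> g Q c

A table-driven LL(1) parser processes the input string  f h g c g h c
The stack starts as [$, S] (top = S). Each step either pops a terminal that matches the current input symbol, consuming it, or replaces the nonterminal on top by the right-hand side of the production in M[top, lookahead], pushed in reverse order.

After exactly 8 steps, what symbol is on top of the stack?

     Stack      Input            Action
  1  $ S        f h g c g h c $  expand S -> A H
  2  $ H A      f h g c g h c $  expand A -> f h A
  3  $ H A h f  f h g c g h c $  match f
  4  $ H A h    h g c g h c $    match h
  5  $ H A      g c g h c $      expand A -> H
  6  $ H H      g c g h c $      expand H -> g Q c
  7  $ H c Q g  g c g h c $      match g
  8  $ H c Q    c g h c $        expand Q -> epsilon
Stack after step 8: $ H c (top = c).

c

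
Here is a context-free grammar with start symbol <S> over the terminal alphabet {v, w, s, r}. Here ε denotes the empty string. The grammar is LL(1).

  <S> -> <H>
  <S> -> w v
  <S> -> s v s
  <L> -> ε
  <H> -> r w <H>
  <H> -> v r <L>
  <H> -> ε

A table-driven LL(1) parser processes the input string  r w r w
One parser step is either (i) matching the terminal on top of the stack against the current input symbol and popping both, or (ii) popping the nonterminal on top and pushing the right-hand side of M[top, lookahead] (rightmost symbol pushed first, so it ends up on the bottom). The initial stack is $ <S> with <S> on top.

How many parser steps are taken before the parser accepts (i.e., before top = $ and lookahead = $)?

8

     Stack      Input      Action
  1  $ <S>      r w r w $  expand <S> -> <H>
  2  $ <H>      r w r w $  expand <H> -> r w <H>
  3  $ <H> w r  r w r w $  match r
  4  $ <H> w    w r w $    match w
  5  $ <H>      r w $      expand <H> -> r w <H>
  6  $ <H> w r  r w $      match r
  7  $ <H> w    w $        match w
  8  $ <H>      $          expand <H> -> ε
Accept reached after 8 steps.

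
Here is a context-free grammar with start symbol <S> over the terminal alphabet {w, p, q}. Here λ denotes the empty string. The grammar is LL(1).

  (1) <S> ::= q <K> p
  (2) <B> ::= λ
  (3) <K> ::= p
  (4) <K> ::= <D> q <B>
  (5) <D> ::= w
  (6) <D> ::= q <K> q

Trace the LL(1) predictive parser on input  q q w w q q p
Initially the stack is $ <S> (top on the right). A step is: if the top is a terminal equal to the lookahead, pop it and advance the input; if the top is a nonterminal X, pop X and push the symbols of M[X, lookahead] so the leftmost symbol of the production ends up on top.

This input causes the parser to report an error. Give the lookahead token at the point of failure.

w

step 1: stack=$ <S>  input=q q w w q q p $  — expand <S> ::= q <K> p
step 2: stack=$ p <K> q  input=q q w w q q p $  — match q
step 3: stack=$ p <K>  input=q w w q q p $  — expand <K> ::= <D> q <B>
step 4: stack=$ p <B> q <D>  input=q w w q q p $  — expand <D> ::= q <K> q
step 5: stack=$ p <B> q q <K> q  input=q w w q q p $  — match q
step 6: stack=$ p <B> q q <K>  input=w w q q p $  — expand <K> ::= <D> q <B>
step 7: stack=$ p <B> q q <B> q <D>  input=w w q q p $  — expand <D> ::= w
step 8: stack=$ p <B> q q <B> q w  input=w w q q p $  — match w
step 9: stack=$ p <B> q q <B> q  input=w q q p $  — error: top is terminal q but lookahead is w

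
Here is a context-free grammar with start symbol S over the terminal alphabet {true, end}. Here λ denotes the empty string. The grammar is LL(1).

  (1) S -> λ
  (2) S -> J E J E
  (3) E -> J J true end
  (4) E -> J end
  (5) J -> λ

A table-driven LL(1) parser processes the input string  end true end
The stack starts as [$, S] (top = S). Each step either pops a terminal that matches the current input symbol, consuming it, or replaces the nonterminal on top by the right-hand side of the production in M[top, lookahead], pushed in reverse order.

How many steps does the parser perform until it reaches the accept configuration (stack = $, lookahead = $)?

11

step 1: stack=$ S  input=end true end $  — expand S -> J E J E
step 2: stack=$ E J E J  input=end true end $  — expand J -> λ
step 3: stack=$ E J E  input=end true end $  — expand E -> J end
step 4: stack=$ E J end J  input=end true end $  — expand J -> λ
step 5: stack=$ E J end  input=end true end $  — match end
step 6: stack=$ E J  input=true end $  — expand J -> λ
step 7: stack=$ E  input=true end $  — expand E -> J J true end
step 8: stack=$ end true J J  input=true end $  — expand J -> λ
step 9: stack=$ end true J  input=true end $  — expand J -> λ
step 10: stack=$ end true  input=true end $  — match true
step 11: stack=$ end  input=end $  — match end
Accept reached after 11 steps.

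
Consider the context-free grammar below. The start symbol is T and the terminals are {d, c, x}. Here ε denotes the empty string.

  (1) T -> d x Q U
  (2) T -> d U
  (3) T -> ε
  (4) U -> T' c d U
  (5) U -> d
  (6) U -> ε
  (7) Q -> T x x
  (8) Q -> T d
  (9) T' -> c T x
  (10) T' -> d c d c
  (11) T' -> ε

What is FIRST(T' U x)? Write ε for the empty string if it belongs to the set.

FIRST(T): from T->d x Q U we get {d}; from T->d U we get {d}; from T->ε we get {ε}. So FIRST(T) = {ε, d}.
FIRST(T'): from T'->c T x we get {c}; from T'->d c d c we get {d}; from T'->ε we get {ε}. So FIRST(T') = {ε, c, d}.
FIRST(U): from U->T' c d U we get {c, d}; from U->d we get {d}; from U->ε we get {ε}. So FIRST(U) = {ε, c, d}.
FIRST(Q): from Q->T x x we get {d, x}; from Q->T d we get {d}. So FIRST(Q) = {d, x}.
FIRST(T' U x): take FIRST of each symbol in turn, carrying on past any symbol whose FIRST contains ε; result {c, d, x}.

{c, d, x}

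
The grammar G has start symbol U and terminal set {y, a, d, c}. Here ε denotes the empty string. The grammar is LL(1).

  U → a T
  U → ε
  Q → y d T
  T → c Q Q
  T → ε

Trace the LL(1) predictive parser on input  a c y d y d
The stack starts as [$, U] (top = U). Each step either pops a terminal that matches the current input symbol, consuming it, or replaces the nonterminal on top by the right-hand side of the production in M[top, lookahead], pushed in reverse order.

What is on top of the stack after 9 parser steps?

     Stack      Input          Action
  1  $ U        a c y d y d $  expand U → a T
  2  $ T a      a c y d y d $  match a
  3  $ T        c y d y d $    expand T → c Q Q
  4  $ Q Q c    c y d y d $    match c
  5  $ Q Q      y d y d $      expand Q → y d T
  6  $ Q T d y  y d y d $      match y
  7  $ Q T d    d y d $        match d
  8  $ Q T      y d $          expand T → ε
  9  $ Q        y d $          expand Q → y d T
Stack after step 9: $ T d y (top = y).

y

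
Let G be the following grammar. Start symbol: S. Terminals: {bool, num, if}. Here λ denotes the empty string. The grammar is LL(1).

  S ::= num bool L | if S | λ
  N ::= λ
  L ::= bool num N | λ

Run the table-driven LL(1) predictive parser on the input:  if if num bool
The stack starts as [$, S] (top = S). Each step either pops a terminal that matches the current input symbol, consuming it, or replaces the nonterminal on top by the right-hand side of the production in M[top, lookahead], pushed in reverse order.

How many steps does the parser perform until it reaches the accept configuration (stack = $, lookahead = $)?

8

step 1: stack=$ S  input=if if num bool $  — expand S ::= if S
step 2: stack=$ S if  input=if if num bool $  — match if
step 3: stack=$ S  input=if num bool $  — expand S ::= if S
step 4: stack=$ S if  input=if num bool $  — match if
step 5: stack=$ S  input=num bool $  — expand S ::= num bool L
step 6: stack=$ L bool num  input=num bool $  — match num
step 7: stack=$ L bool  input=bool $  — match bool
step 8: stack=$ L  input=$  — expand L ::= λ
Accept reached after 8 steps.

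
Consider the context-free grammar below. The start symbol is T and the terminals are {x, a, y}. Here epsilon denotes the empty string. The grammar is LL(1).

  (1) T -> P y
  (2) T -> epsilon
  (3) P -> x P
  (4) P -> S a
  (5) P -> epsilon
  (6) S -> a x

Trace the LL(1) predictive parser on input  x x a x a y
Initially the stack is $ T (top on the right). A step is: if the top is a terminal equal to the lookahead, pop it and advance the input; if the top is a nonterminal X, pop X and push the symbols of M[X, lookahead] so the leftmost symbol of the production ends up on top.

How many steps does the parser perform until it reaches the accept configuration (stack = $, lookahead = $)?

11

step 1: stack=$ T  input=x x a x a y $  — expand T -> P y
step 2: stack=$ y P  input=x x a x a y $  — expand P -> x P
step 3: stack=$ y P x  input=x x a x a y $  — match x
step 4: stack=$ y P  input=x a x a y $  — expand P -> x P
step 5: stack=$ y P x  input=x a x a y $  — match x
step 6: stack=$ y P  input=a x a y $  — expand P -> S a
step 7: stack=$ y a S  input=a x a y $  — expand S -> a x
step 8: stack=$ y a x a  input=a x a y $  — match a
step 9: stack=$ y a x  input=x a y $  — match x
step 10: stack=$ y a  input=a y $  — match a
step 11: stack=$ y  input=y $  — match y
Accept reached after 11 steps.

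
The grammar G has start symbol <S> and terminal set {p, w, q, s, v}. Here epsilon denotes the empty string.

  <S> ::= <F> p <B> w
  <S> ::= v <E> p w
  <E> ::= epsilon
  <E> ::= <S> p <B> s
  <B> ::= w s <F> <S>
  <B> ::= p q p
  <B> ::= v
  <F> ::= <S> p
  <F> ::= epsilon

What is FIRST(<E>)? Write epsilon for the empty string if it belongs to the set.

{epsilon, p, v}

FIRST(<B>): from <B>::=w s <F> <S> we get {w}; from <B>::=p q p we get {p}; from <B>::=v we get {v}. So FIRST(<B>) = {p, v, w}.
FIRST(<S>): from <S>::=<F> p <B> w we get {p, v}; from <S>::=v <E> p w we get {v}. So FIRST(<S>) = {p, v}.
FIRST(<E>): from <E>::=epsilon we get {epsilon}; from <E>::=<S> p <B> s we get {p, v}. So FIRST(<E>) = {epsilon, p, v}.
FIRST(<F>): from <F>::=<S> p we get {p, v}; from <F>::=epsilon we get {epsilon}. So FIRST(<F>) = {epsilon, p, v}.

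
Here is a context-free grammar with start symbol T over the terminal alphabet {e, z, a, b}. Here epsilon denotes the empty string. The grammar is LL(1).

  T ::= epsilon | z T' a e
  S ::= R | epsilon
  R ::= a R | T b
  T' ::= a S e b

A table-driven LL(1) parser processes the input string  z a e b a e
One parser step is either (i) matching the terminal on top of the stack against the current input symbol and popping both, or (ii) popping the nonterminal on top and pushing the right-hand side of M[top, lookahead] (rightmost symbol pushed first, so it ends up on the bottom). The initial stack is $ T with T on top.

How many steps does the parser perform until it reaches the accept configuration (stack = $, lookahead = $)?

     Stack          Input          Action
  1  $ T            z a e b a e $  expand T ::= z T' a e
  2  $ e a T' z     z a e b a e $  match z
  3  $ e a T'       a e b a e $    expand T' ::= a S e b
  4  $ e a b e S a  a e b a e $    match a
  5  $ e a b e S    e b a e $      expand S ::= epsilon
  6  $ e a b e      e b a e $      match e
  7  $ e a b        b a e $        match b
  8  $ e a          a e $          match a
  9  $ e            e $            match e
Accept reached after 9 steps.

9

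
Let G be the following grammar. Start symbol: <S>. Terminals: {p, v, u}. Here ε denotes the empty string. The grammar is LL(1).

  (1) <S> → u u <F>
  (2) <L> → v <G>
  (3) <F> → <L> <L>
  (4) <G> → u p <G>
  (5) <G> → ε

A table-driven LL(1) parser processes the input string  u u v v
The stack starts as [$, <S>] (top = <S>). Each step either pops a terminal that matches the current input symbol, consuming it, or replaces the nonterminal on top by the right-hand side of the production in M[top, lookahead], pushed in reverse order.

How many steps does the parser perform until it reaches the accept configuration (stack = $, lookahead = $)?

10

      Stack        Input      Action
   1  $ <S>        u u v v $  expand <S> → u u <F>
   2  $ <F> u u    u u v v $  match u
   3  $ <F> u      u v v $    match u
   4  $ <F>        v v $      expand <F> → <L> <L>
   5  $ <L> <L>    v v $      expand <L> → v <G>
   6  $ <L> <G> v  v v $      match v
   7  $ <L> <G>    v $        expand <G> → ε
   8  $ <L>        v $        expand <L> → v <G>
   9  $ <G> v      v $        match v
  10  $ <G>        $          expand <G> → ε
Accept reached after 10 steps.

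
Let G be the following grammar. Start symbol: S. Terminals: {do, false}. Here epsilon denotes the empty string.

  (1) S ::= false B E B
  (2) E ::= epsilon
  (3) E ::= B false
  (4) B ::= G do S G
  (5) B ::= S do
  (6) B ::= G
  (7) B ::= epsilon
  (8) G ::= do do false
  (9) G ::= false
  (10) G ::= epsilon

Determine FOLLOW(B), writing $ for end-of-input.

FIRST(S) = {false}
FIRST(G) = {epsilon, do, false}
FIRST(B) = {epsilon, do, false}  (via G do S G, S do, G)
FIRST(E) = {epsilon, do, false}  (via B false)
FOLLOW(S) includes $ since S is the start symbol.
FOLLOW(S): in B::=G do S G, S is followed by G with FIRST {epsilon, do, false}; in B::=G do S G, the suffix after S is nullable, so FOLLOW(S) ⊇ FOLLOW(B) = {$, do, false}; in B::=S do, S is followed by do with FIRST {do}. Thus FOLLOW(S) = {$, do, false}.
FOLLOW(E): in S::=false B E B, E is followed by B with FIRST {epsilon, do, false}; in S::=false B E B, the suffix after E is nullable, so FOLLOW(E) ⊇ FOLLOW(S) = {$, do, false}. Thus FOLLOW(E) = {$, do, false}.
FOLLOW(B): in S::=false B E B (occurrence 1), B is followed by E B with FIRST {epsilon, do, false}; in S::=false B E B (occurrence 1), the suffix after B is nullable, so FOLLOW(B) ⊇ FOLLOW(S) = {$, do, false}; in S::=false B E B (occurrence 2), the suffix after B is empty, so FOLLOW(B) ⊇ FOLLOW(S) = {$, do, false}; in E::=B false, B is followed by false with FIRST {false}. Thus FOLLOW(B) = {$, do, false}.
FOLLOW(G): in B::=G do S G (occurrence 1), G is followed by do S G with FIRST {do}; in B::=G do S G (occurrence 2), the suffix after G is empty, so FOLLOW(G) ⊇ FOLLOW(B) = {$, do, false}; in B::=G, the suffix after G is empty, so FOLLOW(G) ⊇ FOLLOW(B) = {$, do, false}. Thus FOLLOW(G) = {$, do, false}.

{$, do, false}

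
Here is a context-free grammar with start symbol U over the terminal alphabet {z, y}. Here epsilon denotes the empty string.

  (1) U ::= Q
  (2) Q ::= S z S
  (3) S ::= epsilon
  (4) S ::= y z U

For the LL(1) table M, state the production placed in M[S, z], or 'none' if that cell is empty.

FIRST(S) = {epsilon, y}
FIRST(Q) = {y, z}  (via S z S)
FIRST(U) = {y, z}  (via Q)
FOLLOW(U) includes $ since U is the start symbol.
FOLLOW(Q): in U::=Q, the suffix after Q is empty, so FOLLOW(Q) ⊇ FOLLOW(U) = {$, z}. Thus FOLLOW(Q) = {$, z}.
FOLLOW(S): in Q::=S z S (occurrence 1), S is followed by z S with FIRST {z}; in Q::=S z S (occurrence 2), the suffix after S is empty, so FOLLOW(S) ⊇ FOLLOW(Q) = {$, z}. Thus FOLLOW(S) = {$, z}.
For S ::= epsilon: FIRST(epsilon) = {epsilon}, so it goes in M[S, t] for t ∈ {}; since epsilon ∈ FIRST, also for every t ∈ FOLLOW(S) = {$, z}.
For S ::= y z U: FIRST(y z U) = {y}, so it goes in M[S, t] for t ∈ {y}.

S ::= epsilon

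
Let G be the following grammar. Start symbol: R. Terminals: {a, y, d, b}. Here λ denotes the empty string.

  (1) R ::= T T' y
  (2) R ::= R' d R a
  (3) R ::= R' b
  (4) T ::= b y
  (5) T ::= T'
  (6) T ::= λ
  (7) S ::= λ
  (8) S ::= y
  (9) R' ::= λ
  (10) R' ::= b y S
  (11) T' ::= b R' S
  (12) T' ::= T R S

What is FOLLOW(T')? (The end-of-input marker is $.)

FIRST(S) = {λ, y}
FIRST(R') = {λ, b}
FIRST(R) = {b, d}  (via T T' y, R' d R a, R' b)
FIRST(T) = {λ, b, d}  (via T')
FIRST(T') = {b, d}  (via T R S)
FOLLOW(R) includes $ since R is the start symbol.
FOLLOW(T): in R::=T T' y, T is followed by T' y with FIRST {b, d}; in T'::=T R S, T is followed by R S with FIRST {b, d}. Thus FOLLOW(T) = {b, d}.
FOLLOW(T'): in R::=T T' y, T' is followed by y with FIRST {y}; in T::=T', the suffix after T' is empty, so FOLLOW(T') ⊇ FOLLOW(T) = {b, d}. Thus FOLLOW(T') = {b, d, y}.
FOLLOW(R): in R::=R' d R a, R is followed by a with FIRST {a}; in T'::=T R S, R is followed by S with FIRST {λ, y}; in T'::=T R S, the suffix after R is nullable, so FOLLOW(R) ⊇ FOLLOW(T') = {b, d, y}. Thus FOLLOW(R) = {$, a, b, d, y}.
FOLLOW(R'): in R::=R' d R a, R' is followed by d R a with FIRST {d}; in R::=R' b, R' is followed by b with FIRST {b}; in T'::=b R' S, R' is followed by S with FIRST {λ, y}; in T'::=b R' S, the suffix after R' is nullable, so FOLLOW(R') ⊇ FOLLOW(T') = {b, d, y}. Thus FOLLOW(R') = {b, d, y}.
FOLLOW(S): in R'::=b y S, the suffix after S is empty, so FOLLOW(S) ⊇ FOLLOW(R') = {b, d, y}; in T'::=b R' S, the suffix after S is empty, so FOLLOW(S) ⊇ FOLLOW(T') = {b, d, y}; in T'::=T R S, the suffix after S is empty, so FOLLOW(S) ⊇ FOLLOW(T') = {b, d, y}. Thus FOLLOW(S) = {b, d, y}.

{b, d, y}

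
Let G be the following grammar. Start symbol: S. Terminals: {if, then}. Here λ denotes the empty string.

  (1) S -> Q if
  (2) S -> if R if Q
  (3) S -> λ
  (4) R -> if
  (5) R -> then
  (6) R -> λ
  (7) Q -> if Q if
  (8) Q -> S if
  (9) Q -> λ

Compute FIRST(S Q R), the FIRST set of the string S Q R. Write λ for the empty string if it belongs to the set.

{λ, if, then}

FIRST(R): from R->if we get {if}; from R->then we get {then}; from R->λ we get {λ}. So FIRST(R) = {λ, if, then}.
FIRST(S): from S->Q if we get {if}; from S->if R if Q we get {if}; from S->λ we get {λ}. So FIRST(S) = {λ, if}.
FIRST(Q): from Q->if Q if we get {if}; from Q->S if we get {if}; from Q->λ we get {λ}. So FIRST(Q) = {λ, if}.
FIRST(S Q R): take FIRST of each symbol in turn, carrying on past any symbol whose FIRST contains λ; result {λ, if, then}.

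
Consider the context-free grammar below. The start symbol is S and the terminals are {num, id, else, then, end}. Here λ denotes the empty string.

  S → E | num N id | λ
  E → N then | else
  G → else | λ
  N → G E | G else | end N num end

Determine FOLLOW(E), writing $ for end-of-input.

FIRST(G) = {λ, else}
FIRST(S) = {λ, else, end, num}  (via E)
FIRST(E) = {else, end}  (via N then)
FIRST(N) = {else, end}  (via G E, G else)
FOLLOW(S) includes $ since S is the start symbol.
FOLLOW(S): S appears on no right-hand side. Thus FOLLOW(S) = {$}.
FOLLOW(G): in N→G E, G is followed by E with FIRST {else, end}; in N→G else, G is followed by else with FIRST {else}. Thus FOLLOW(G) = {else, end}.
FOLLOW(N): in S→num N id, N is followed by id with FIRST {id}; in E→N then, N is followed by then with FIRST {then}; in N→end N num end, N is followed by num end with FIRST {num}. Thus FOLLOW(N) = {id, num, then}.
FOLLOW(E): in S→E, the suffix after E is empty, so FOLLOW(E) ⊇ FOLLOW(S) = {$}; in N→G E, the suffix after E is empty, so FOLLOW(E) ⊇ FOLLOW(N) = {id, num, then}. Thus FOLLOW(E) = {$, id, num, then}.

{$, id, num, then}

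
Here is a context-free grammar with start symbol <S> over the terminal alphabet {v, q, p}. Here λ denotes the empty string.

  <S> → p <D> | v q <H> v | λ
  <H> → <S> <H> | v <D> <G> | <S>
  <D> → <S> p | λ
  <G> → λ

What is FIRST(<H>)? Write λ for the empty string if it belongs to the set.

{λ, p, v}

FIRST(<S>) = {λ, p, v}
FIRST(<G>) = {λ}
FIRST(<H>) = {λ, p, v}  (via <S> <H>, <S>)
FIRST(<D>) = {λ, p, v}  (via <S> p)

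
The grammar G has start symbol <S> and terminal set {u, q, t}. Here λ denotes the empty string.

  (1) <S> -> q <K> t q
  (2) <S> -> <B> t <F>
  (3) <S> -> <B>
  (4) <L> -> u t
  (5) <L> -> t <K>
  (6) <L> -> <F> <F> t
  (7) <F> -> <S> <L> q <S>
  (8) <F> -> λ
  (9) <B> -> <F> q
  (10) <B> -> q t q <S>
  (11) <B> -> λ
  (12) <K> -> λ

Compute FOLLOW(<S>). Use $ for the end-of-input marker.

FIRST(<K>) = {λ}
FIRST(<S>) = {λ, q, t, u}  (via <B> t <F>, <B>)
FIRST(<L>) = {q, t, u}  (via <F> <F> t)
FIRST(<F>) = {λ, q, t, u}  (via <S> <L> q <S>)
FIRST(<B>) = {λ, q, t, u}  (via <F> q)
FOLLOW(<S>) includes $ since <S> is the start symbol.
FOLLOW(<L>): in <F>-><S> <L> q <S>, <L> is followed by q <S> with FIRST {q}. Thus FOLLOW(<L>) = {q}.
FOLLOW(<K>): in <S>->q <K> t q, <K> is followed by t q with FIRST {t}; in <L>->t <K>, the suffix after <K> is empty, so FOLLOW(<K>) ⊇ FOLLOW(<L>) = {q}. Thus FOLLOW(<K>) = {q, t}.
FOLLOW(<S>): in <F>-><S> <L> q <S> (occurrence 1), <S> is followed by <L> q <S> with FIRST {q, t, u}; in <F>-><S> <L> q <S> (occurrence 2), the suffix after <S> is empty, so FOLLOW(<S>) ⊇ FOLLOW(<F>) = {$, q, t, u}; in <B>->q t q <S>, the suffix after <S> is empty, so FOLLOW(<S>) ⊇ FOLLOW(<B>) = {$, q, t, u}. Thus FOLLOW(<S>) = {$, q, t, u}.
FOLLOW(<F>): in <S>-><B> t <F>, the suffix after <F> is empty, so FOLLOW(<F>) ⊇ FOLLOW(<S>) = {$, q, t, u}; in <L>-><F> <F> t (occurrence 1), <F> is followed by <F> t with FIRST {q, t, u}; in <L>-><F> <F> t (occurrence 2), <F> is followed by t with FIRST {t}; in <B>-><F> q, <F> is followed by q with FIRST {q}. Thus FOLLOW(<F>) = {$, q, t, u}.
FOLLOW(<B>): in <S>-><B> t <F>, <B> is followed by t <F> with FIRST {t}; in <S>-><B>, the suffix after <B> is empty, so FOLLOW(<B>) ⊇ FOLLOW(<S>) = {$, q, t, u}. Thus FOLLOW(<B>) = {$, q, t, u}.

{$, q, t, u}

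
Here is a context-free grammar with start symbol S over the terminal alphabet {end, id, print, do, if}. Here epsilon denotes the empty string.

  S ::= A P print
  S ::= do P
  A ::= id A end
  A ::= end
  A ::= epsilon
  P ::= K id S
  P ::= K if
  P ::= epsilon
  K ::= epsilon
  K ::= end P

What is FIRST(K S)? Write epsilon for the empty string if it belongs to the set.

{do, end, id, if, print}

FIRST(A): from A::=id A end we get {id}; from A::=end we get {end}; from A::=epsilon we get {epsilon}. So FIRST(A) = {epsilon, end, id}.
FIRST(K): from K::=epsilon we get {epsilon}; from K::=end P we get {end}. So FIRST(K) = {epsilon, end}.
FIRST(P): from P::=K id S we get {end, id}; from P::=K if we get {end, if}; from P::=epsilon we get {epsilon}. So FIRST(P) = {epsilon, end, id, if}.
FIRST(S): from S::=A P print we get {end, id, if, print}; from S::=do P we get {do}. So FIRST(S) = {do, end, id, if, print}.
FIRST(K S): take FIRST of each symbol in turn, carrying on past any symbol whose FIRST contains epsilon; result {do, end, id, if, print}.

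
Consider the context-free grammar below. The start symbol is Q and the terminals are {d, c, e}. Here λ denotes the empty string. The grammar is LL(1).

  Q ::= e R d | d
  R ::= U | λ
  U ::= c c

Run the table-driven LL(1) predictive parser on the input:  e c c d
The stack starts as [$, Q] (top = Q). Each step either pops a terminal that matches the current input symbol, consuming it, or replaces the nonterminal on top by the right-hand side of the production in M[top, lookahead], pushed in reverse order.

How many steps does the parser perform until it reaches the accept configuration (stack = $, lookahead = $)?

7

     Stack    Input      Action
  1  $ Q      e c c d $  expand Q ::= e R d
  2  $ d R e  e c c d $  match e
  3  $ d R    c c d $    expand R ::= U
  4  $ d U    c c d $    expand U ::= c c
  5  $ d c c  c c d $    match c
  6  $ d c    c d $      match c
  7  $ d      d $        match d
Accept reached after 7 steps.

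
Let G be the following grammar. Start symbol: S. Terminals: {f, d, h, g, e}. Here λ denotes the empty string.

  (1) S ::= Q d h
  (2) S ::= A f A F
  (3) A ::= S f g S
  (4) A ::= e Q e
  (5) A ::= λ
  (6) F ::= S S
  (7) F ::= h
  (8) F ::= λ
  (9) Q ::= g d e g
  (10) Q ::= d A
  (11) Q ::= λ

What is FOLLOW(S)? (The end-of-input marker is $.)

FIRST(Q) = {λ, d, g}
FIRST(S) = {d, e, f, g}  (via Q d h, A f A F)
FIRST(A) = {λ, d, e, f, g}  (via S f g S)
FIRST(F) = {λ, d, e, f, g, h}  (via S S)
FOLLOW(S) includes $ since S is the start symbol.
FOLLOW(Q): in S::=Q d h, Q is followed by d h with FIRST {d}; in A::=e Q e, Q is followed by e with FIRST {e}. Thus FOLLOW(Q) = {d, e}.
FOLLOW(S): in A::=S f g S (occurrence 1), S is followed by f g S with FIRST {f}; in A::=S f g S (occurrence 2), the suffix after S is empty, so FOLLOW(S) ⊇ FOLLOW(A) = {$, d, e, f, g, h}; in F::=S S (occurrence 1), S is followed by S with FIRST {d, e, f, g}; in F::=S S (occurrence 2), the suffix after S is empty, so FOLLOW(S) ⊇ FOLLOW(F) = {$, d, e, f, g, h}. Thus FOLLOW(S) = {$, d, e, f, g, h}.
FOLLOW(A): in S::=A f A F (occurrence 1), A is followed by f A F with FIRST {f}; in S::=A f A F (occurrence 2), A is followed by F with FIRST {λ, d, e, f, g, h}; in S::=A f A F (occurrence 2), the suffix after A is nullable, so FOLLOW(A) ⊇ FOLLOW(S) = {$, d, e, f, g, h}; in Q::=d A, the suffix after A is empty, so FOLLOW(A) ⊇ FOLLOW(Q) = {d, e}. Thus FOLLOW(A) = {$, d, e, f, g, h}.
FOLLOW(F): in S::=A f A F, the suffix after F is empty, so FOLLOW(F) ⊇ FOLLOW(S) = {$, d, e, f, g, h}. Thus FOLLOW(F) = {$, d, e, f, g, h}.

{$, d, e, f, g, h}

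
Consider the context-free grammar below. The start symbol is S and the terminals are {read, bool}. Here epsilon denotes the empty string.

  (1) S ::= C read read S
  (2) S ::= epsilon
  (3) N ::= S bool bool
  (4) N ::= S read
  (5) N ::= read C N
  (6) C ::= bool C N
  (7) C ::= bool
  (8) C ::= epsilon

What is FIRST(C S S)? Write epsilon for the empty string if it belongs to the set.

{epsilon, bool, read}

FIRST(C): from C::=bool C N we get {bool}; from C::=bool we get {bool}; from C::=epsilon we get {epsilon}. So FIRST(C) = {epsilon, bool}.
FIRST(S): from S::=C read read S we get {bool, read}; from S::=epsilon we get {epsilon}. So FIRST(S) = {epsilon, bool, read}.
FIRST(N): from N::=S bool bool we get {bool, read}; from N::=S read we get {bool, read}; from N::=read C N we get {read}. So FIRST(N) = {bool, read}.
FIRST(C S S): take FIRST of each symbol in turn, carrying on past any symbol whose FIRST contains epsilon; result {epsilon, bool, read}.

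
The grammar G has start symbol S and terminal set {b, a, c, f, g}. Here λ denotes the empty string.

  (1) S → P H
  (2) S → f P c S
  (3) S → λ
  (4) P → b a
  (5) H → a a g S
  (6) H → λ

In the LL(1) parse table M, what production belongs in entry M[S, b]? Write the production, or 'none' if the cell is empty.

FIRST(P): from P→b a we get {b}. So FIRST(P) = {b}.
FIRST(H): from H→a a g S we get {a}; from H→λ we get {λ}. So FIRST(H) = {λ, a}.
FIRST(S): from S→P H we get {b}; from S→f P c S we get {f}; from S→λ we get {λ}. So FIRST(S) = {λ, b, f}.
FOLLOW(S) includes $ since S is the start symbol.
FOLLOW(S): in S→f P c S, the suffix after S is empty (adds nothing new); in H→a a g S, the suffix after S is empty, so FOLLOW(S) ⊇ FOLLOW(H) = {$}. Thus FOLLOW(S) = {$}.
FOLLOW(H): in S→P H, the suffix after H is empty, so FOLLOW(H) ⊇ FOLLOW(S) = {$}. Thus FOLLOW(H) = {$}.
For S → P H: FIRST(P H) = {b}, so it goes in M[S, t] for t ∈ {b}.
For S → f P c S: FIRST(f P c S) = {f}, so it goes in M[S, t] for t ∈ {f}.
For S → λ: FIRST(λ) = {λ}, so it goes in M[S, t] for t ∈ {}; since λ ∈ FIRST, also for every t ∈ FOLLOW(S) = {$}.

S → P H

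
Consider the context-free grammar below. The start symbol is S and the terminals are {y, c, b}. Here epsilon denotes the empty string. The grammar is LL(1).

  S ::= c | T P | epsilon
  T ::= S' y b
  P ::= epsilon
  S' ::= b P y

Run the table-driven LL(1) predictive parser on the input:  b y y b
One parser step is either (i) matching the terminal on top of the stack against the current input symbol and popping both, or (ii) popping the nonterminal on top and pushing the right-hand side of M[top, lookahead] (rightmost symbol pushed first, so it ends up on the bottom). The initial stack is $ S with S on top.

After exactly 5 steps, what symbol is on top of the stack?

y

     Stack          Input      Action
  1  $ S            b y y b $  expand S ::= T P
  2  $ P T          b y y b $  expand T ::= S' y b
  3  $ P b y S'     b y y b $  expand S' ::= b P y
  4  $ P b y y P b  b y y b $  match b
  5  $ P b y y P    y y b $    expand P ::= epsilon
Stack after step 5: $ P b y y (top = y).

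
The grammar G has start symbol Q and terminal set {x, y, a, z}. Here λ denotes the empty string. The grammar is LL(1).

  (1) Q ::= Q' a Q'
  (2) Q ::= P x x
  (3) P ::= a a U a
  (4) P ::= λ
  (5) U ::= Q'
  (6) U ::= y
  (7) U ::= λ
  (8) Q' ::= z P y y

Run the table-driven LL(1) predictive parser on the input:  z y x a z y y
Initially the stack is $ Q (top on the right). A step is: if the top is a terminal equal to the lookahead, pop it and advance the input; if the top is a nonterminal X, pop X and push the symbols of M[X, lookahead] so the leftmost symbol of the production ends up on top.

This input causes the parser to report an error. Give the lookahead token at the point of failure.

step 1: stack=$ Q  input=z y x a z y y $  — expand Q ::= Q' a Q'
step 2: stack=$ Q' a Q'  input=z y x a z y y $  — expand Q' ::= z P y y
step 3: stack=$ Q' a y y P z  input=z y x a z y y $  — match z
step 4: stack=$ Q' a y y P  input=y x a z y y $  — expand P ::= λ
step 5: stack=$ Q' a y y  input=y x a z y y $  — match y
step 6: stack=$ Q' a y  input=x a z y y $  — error: top is terminal y but lookahead is x

x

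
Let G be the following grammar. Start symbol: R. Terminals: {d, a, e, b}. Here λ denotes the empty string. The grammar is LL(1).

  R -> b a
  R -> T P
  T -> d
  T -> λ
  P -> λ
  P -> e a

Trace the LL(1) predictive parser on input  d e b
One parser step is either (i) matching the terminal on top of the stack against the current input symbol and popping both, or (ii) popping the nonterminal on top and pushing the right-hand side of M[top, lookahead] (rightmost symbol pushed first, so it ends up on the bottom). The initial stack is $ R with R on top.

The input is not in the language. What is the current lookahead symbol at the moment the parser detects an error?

     Stack  Input    Action
  1  $ R    d e b $  expand R -> T P
  2  $ P T  d e b $  expand T -> d
  3  $ P d  d e b $  match d
  4  $ P    e b $    expand P -> e a
  5  $ a e  e b $    match e
  6  $ a    b $      error: top is terminal a but lookahead is b

b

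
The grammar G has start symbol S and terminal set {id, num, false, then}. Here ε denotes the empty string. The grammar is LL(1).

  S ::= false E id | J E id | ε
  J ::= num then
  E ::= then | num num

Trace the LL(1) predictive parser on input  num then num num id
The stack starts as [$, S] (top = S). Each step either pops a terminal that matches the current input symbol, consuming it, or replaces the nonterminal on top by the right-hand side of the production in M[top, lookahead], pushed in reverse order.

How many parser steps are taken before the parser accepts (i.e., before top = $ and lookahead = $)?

step 1: stack=$ S  input=num then num num id $  — expand S ::= J E id
step 2: stack=$ id E J  input=num then num num id $  — expand J ::= num then
step 3: stack=$ id E then num  input=num then num num id $  — match num
step 4: stack=$ id E then  input=then num num id $  — match then
step 5: stack=$ id E  input=num num id $  — expand E ::= num num
step 6: stack=$ id num num  input=num num id $  — match num
step 7: stack=$ id num  input=num id $  — match num
step 8: stack=$ id  input=id $  — match id
Accept reached after 8 steps.

8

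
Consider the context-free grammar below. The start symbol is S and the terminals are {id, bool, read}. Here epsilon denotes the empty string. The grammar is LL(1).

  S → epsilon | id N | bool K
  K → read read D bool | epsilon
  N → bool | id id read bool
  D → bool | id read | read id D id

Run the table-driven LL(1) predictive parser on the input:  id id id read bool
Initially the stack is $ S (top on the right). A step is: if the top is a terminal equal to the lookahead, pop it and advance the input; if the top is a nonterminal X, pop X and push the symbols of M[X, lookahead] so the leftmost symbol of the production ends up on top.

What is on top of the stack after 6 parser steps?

bool

     Stack              Input                 Action
  1  $ S                id id id read bool $  expand S → id N
  2  $ N id             id id id read bool $  match id
  3  $ N                id id read bool $     expand N → id id read bool
  4  $ bool read id id  id id read bool $     match id
  5  $ bool read id     id read bool $        match id
  6  $ bool read        read bool $           match read
Stack after step 6: $ bool (top = bool).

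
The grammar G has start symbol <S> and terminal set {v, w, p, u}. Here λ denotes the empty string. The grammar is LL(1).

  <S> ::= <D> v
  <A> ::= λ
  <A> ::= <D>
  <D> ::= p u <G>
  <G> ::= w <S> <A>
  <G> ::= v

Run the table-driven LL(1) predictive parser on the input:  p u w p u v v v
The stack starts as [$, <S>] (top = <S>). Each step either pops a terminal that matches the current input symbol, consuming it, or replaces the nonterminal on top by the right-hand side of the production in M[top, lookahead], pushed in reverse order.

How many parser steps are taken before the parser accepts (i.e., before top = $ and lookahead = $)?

step 1: stack=$ <S>  input=p u w p u v v v $  — expand <S> ::= <D> v
step 2: stack=$ v <D>  input=p u w p u v v v $  — expand <D> ::= p u <G>
step 3: stack=$ v <G> u p  input=p u w p u v v v $  — match p
step 4: stack=$ v <G> u  input=u w p u v v v $  — match u
step 5: stack=$ v <G>  input=w p u v v v $  — expand <G> ::= w <S> <A>
step 6: stack=$ v <A> <S> w  input=w p u v v v $  — match w
step 7: stack=$ v <A> <S>  input=p u v v v $  — expand <S> ::= <D> v
step 8: stack=$ v <A> v <D>  input=p u v v v $  — expand <D> ::= p u <G>
step 9: stack=$ v <A> v <G> u p  input=p u v v v $  — match p
step 10: stack=$ v <A> v <G> u  input=u v v v $  — match u
step 11: stack=$ v <A> v <G>  input=v v v $  — expand <G> ::= v
step 12: stack=$ v <A> v v  input=v v v $  — match v
step 13: stack=$ v <A> v  input=v v $  — match v
step 14: stack=$ v <A>  input=v $  — expand <A> ::= λ
step 15: stack=$ v  input=v $  — match v
Accept reached after 15 steps.

15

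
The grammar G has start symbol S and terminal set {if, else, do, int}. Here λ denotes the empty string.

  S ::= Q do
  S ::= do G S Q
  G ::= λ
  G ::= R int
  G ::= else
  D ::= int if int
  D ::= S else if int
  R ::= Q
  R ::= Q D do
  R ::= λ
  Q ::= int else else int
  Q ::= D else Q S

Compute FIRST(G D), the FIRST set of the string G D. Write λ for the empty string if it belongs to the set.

{do, else, int}

FIRST(S): from S::=Q do we get {do, int}; from S::=do G S Q we get {do}. So FIRST(S) = {do, int}.
FIRST(D): from D::=int if int we get {int}; from D::=S else if int we get {do, int}. So FIRST(D) = {do, int}.
FIRST(Q): from Q::=int else else int we get {int}; from Q::=D else Q S we get {do, int}. So FIRST(Q) = {do, int}.
FIRST(R): from R::=Q we get {do, int}; from R::=Q D do we get {do, int}; from R::=λ we get {λ}. So FIRST(R) = {λ, do, int}.
FIRST(G): from G::=λ we get {λ}; from G::=R int we get {do, int}; from G::=else we get {else}. So FIRST(G) = {λ, do, else, int}.
FIRST(G D): take FIRST of each symbol in turn, carrying on past any symbol whose FIRST contains λ; result {do, else, int}.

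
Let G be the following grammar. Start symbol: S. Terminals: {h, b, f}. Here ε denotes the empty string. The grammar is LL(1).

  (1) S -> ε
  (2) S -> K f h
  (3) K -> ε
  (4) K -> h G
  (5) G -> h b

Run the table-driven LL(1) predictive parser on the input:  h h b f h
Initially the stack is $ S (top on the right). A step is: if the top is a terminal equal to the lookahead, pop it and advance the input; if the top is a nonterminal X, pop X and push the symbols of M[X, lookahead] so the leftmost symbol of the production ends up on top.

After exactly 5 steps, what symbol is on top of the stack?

     Stack      Input        Action
  1  $ S        h h b f h $  expand S -> K f h
  2  $ h f K    h h b f h $  expand K -> h G
  3  $ h f G h  h h b f h $  match h
  4  $ h f G    h b f h $    expand G -> h b
  5  $ h f b h  h b f h $    match h
Stack after step 5: $ h f b (top = b).

b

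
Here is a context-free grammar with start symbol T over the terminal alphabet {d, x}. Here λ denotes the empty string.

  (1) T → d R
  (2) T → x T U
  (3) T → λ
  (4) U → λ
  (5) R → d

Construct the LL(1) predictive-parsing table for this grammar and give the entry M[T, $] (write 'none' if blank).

FIRST(T): from T→d R we get {d}; from T→x T U we get {x}; from T→λ we get {λ}. So FIRST(T) = {λ, d, x}.
FIRST(U): from U→λ we get {λ}. So FIRST(U) = {λ}.
FIRST(R): from R→d we get {d}. So FIRST(R) = {d}.
FOLLOW(T) includes $ since T is the start symbol.
FOLLOW(T): in T→x T U, T is followed by U with FIRST {λ}; in T→x T U, the suffix after T is nullable (adds nothing new). Thus FOLLOW(T) = {$}.
For T → d R: FIRST(d R) = {d}, so it goes in M[T, t] for t ∈ {d}.
For T → x T U: FIRST(x T U) = {x}, so it goes in M[T, t] for t ∈ {x}.
For T → λ: FIRST(λ) = {λ}, so it goes in M[T, t] for t ∈ {}; since λ ∈ FIRST, also for every t ∈ FOLLOW(T) = {$}.

T → λ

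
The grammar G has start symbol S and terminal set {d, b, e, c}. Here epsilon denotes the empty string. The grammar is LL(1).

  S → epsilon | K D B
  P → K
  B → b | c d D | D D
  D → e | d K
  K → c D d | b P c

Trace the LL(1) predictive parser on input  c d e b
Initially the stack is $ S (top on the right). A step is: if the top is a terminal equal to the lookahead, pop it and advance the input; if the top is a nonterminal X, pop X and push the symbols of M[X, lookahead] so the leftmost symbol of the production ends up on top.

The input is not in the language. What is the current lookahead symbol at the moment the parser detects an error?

e

     Stack        Input      Action
  1  $ S          c d e b $  expand S → K D B
  2  $ B D K      c d e b $  expand K → c D d
  3  $ B D d D c  c d e b $  match c
  4  $ B D d D    d e b $    expand D → d K
  5  $ B D d K d  d e b $    match d
  6  $ B D d K    e b $      error: M[K, e] is empty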